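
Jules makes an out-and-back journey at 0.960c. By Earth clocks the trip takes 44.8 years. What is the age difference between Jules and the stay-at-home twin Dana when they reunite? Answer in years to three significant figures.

γ = 1/√(1 − 0.960²) = 25/7 ≈ 3.571
Jules's elapsed proper time: τ = 44.8/3.571 = 12.54 years.
Age gap = Δt − τ = 44.8 − 12.54 years.

Δt − τ = 32.3 years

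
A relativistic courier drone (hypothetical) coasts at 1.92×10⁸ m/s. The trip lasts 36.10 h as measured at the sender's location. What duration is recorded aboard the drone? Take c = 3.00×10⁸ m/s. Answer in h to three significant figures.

β = 1.92×10⁸/3.00×10⁸ = 0.6400; γ = 1/√(1 − 0.6400²) = 1.301
The interval measured at the sender's location is the dilated one; the clock aboard the drone measures the proper time τ = Δt/γ = 36.10/1.301 h.

τ = 27.7 h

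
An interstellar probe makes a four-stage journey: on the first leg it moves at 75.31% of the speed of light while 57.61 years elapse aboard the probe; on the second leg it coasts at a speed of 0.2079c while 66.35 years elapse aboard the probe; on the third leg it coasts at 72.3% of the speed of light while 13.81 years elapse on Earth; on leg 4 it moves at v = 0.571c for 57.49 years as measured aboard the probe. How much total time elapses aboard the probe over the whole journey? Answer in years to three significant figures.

Leg 1: 57.61 years is already measured aboard the probe.
Leg 2: 66.35 years is already measured aboard the probe.
Leg 3: β = 0.723; γ = 1/√(1 − 0.723²) = 1/√0.4773 = 1.447; τ_3 = 13.81/1.447 = 9.541 years.
Leg 4: 57.49 years is already measured aboard the probe.
Total: 57.61 + 66.35 + 9.541 + 57.49 years.

τ = 191 years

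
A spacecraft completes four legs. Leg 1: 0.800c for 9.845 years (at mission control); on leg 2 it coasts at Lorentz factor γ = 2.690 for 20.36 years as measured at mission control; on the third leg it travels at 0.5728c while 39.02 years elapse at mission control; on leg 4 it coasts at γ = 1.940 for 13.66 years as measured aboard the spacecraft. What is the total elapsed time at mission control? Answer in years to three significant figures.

Δt = 95.7 years

Leg 1: 9.845 years is already measured at mission control.
Leg 2: 20.36 years is already measured at mission control.
Leg 3: 39.02 years is already measured at mission control.
Leg 4: γ = 1.940; Δt_4 = 1.940 × 13.66 = 26.50 years.
Total: 9.845 + 20.36 + 39.02 + 26.50 years.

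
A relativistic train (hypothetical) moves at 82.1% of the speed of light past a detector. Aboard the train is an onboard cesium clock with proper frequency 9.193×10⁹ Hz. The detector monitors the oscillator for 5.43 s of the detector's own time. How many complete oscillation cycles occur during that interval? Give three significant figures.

β = 0.821; γ = 1/√(1 − 0.821²) = 1/√0.3260 = 1.752
During 5.43 s of lab time, the oscillator's proper time advances by τ = Δt/γ = 5.43/1.752 = 3.100 s = 3.100×10⁰ s.
N = f × τ = 9.193×10⁹ × 3.100×10⁰ = 2.850×10¹⁰.

N = 2.85×10¹⁰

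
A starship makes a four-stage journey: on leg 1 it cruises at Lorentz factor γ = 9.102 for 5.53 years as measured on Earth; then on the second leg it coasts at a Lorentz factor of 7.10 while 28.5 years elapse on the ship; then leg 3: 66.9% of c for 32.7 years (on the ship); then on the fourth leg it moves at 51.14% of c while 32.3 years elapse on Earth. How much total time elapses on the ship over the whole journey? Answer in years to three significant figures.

Leg 1: γ = 9.102; τ_1 = 5.53/9.102 = 0.6076 years.
Leg 2: 28.5 years is already measured on the ship.
Leg 3: 32.7 years is already measured on the ship.
Leg 4: β = 0.5114; γ = 1/√(1 − 0.5114²) = 1/√0.7385 = 1.164; τ_4 = 32.3/1.164 = 27.76 years.
Total: 0.6076 + 28.50 + 32.70 + 27.76 years.

τ = 89.6 years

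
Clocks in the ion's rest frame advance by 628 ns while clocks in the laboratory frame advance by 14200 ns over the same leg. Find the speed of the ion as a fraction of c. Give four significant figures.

The proper time is measured in the ion's rest frame (both events occur at the ion's location); Δt is measured in the laboratory frame. γ = Δt/τ = 14200/628 = 22.61.
β = √(1 − 1/γ²) = √(1 − 0.001956) = √0.9980

β = 0.9990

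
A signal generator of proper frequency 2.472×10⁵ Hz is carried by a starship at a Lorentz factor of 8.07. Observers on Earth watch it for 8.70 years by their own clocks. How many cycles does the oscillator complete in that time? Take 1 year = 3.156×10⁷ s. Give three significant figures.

N = 8.41×10¹²

γ = 8.07
During 8.70 years of lab time, the oscillator's proper time advances by τ = Δt/γ = 8.70/8.070 = 1.078 years = 3.402×10⁷ s.
N = f × τ = 2.472×10⁵ × 3.402×10⁷ = 8.411×10¹².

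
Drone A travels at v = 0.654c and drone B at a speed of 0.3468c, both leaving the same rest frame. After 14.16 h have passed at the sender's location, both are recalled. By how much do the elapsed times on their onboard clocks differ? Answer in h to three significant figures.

|τ_A − τ_B| = 2.57 h

A: γ = 1/√(1 − 0.654²) = 1/√0.5723 = 1.322; τ_A = 14.16/1.322 = 10.71 h.
B: γ = 1/√(1 − 0.3468²) = 1/√0.8797 = 1.066; τ_B = 14.16/1.066 = 13.28 h.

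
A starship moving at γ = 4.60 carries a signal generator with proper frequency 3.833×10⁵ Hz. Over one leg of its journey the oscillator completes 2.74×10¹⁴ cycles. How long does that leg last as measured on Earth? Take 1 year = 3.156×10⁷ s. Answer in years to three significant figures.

Δt = 104 years

γ = 4.60
Proper time for N cycles: τ = N/f = 2.74×10¹⁴/(3.833×10⁵) = 7.148×10⁸ s = 22.65 years.
Lab-frame duration Δt = γτ = 4.600 × 22.65 = 104.2 years.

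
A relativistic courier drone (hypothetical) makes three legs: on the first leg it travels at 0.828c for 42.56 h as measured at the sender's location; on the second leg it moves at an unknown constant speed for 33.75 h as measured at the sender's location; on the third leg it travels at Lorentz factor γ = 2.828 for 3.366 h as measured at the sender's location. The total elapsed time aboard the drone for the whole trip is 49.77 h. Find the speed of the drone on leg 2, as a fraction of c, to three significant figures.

β = 0.681

Leg 1: γ = 1/√(1 − 0.828²) = 1/√0.3144 = 1.783; τ_1 = 42.56/1.783 = 23.86 h.
Leg 2: speed unknown; τ_2 = 33.75/γ_2.
Leg 3: γ = 2.828; τ_3 = 3.366/2.828 = 1.190 h.
Total proper time: 23.86 + τ_2 + 1.190 = 49.77, so τ_2 = 49.77 − 25.05 = 24.72 h.
γ_2 = 33.75/24.72 = 1.366; β = √(1 − 1/γ²) = √0.4637.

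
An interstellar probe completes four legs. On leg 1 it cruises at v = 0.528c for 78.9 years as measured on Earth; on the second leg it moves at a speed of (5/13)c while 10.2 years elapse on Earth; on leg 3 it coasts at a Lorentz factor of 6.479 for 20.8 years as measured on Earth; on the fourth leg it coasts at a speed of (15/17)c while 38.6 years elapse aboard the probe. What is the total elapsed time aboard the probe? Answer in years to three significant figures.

τ = 118 years

Leg 1: γ = 1/√(1 − 0.528²) = 1/√0.7212 = 1.178; τ_1 = 78.9/1.178 = 67.01 years.
Leg 2: γ = 1/√(1 − (5/13)²) = 13/12 ≈ 1.083; τ_2 = 10.2/1.083 = 9.415 years.
Leg 3: γ = 6.479; τ_3 = 20.8/6.479 = 3.210 years.
Leg 4: 38.6 years is already measured aboard the probe.
Total: 67.01 + 9.415 + 3.210 + 38.60 years.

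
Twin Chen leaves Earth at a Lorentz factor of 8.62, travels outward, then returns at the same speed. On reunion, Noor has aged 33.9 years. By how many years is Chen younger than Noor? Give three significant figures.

Δt − τ = 30.0 years

γ = 8.62
Chen's elapsed proper time: τ = 33.9/8.620 = 3.933 years.
Age gap = Δt − τ = 33.9 − 3.933 years.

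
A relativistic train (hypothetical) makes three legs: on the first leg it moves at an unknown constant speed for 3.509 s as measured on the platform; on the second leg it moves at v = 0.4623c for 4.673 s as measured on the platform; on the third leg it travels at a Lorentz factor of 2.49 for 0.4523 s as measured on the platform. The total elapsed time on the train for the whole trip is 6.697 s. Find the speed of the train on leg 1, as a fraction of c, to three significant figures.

Leg 1: speed unknown; τ_1 = 3.509/γ_1.
Leg 2: γ = 1/√(1 − 0.4623²) = 1/√0.7863 = 1.128; τ_2 = 4.673/1.128 = 4.144 s.
Leg 3: γ = 2.49; τ_3 = 0.4523/2.490 = 0.1816 s.
Total proper time: τ_1 + 4.144 + 0.1816 = 6.697, so τ_1 = 6.697 − 4.325 = 2.372 s.
γ_1 = 3.509/2.372 = 1.480; β = √(1 − 1/γ²) = √0.5432.

β = 0.737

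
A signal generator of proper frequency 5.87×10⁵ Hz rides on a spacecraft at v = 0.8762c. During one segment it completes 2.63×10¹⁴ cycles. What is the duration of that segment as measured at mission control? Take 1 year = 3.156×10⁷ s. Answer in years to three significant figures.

γ = 1/√(1 − 0.8762²) = 1/√0.2323 = 2.075
Proper time for N cycles: τ = N/f = 2.63×10¹⁴/(5.87×10⁵) = 4.480×10⁸ s = 14.20 years.
Lab-frame duration Δt = γτ = 2.075 × 14.20 = 29.46 years.

Δt = 29.5 years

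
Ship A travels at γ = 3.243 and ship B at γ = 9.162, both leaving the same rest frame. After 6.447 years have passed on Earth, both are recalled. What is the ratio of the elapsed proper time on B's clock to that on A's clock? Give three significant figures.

τ_B/τ_A = 0.354

A: γ = 3.243. B: γ = 9.162.
τ_A/τ_B = γ_B/γ_A = 9.162/3.243 = 2.825, so τ_B/τ_A = 0.3540.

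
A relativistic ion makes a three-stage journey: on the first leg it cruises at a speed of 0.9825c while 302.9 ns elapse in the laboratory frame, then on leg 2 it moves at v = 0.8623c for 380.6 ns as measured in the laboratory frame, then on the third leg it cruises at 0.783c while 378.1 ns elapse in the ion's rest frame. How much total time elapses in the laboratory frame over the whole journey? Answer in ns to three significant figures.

Δt = 1290 ns

Leg 1: 302.9 ns is already measured in the laboratory frame.
Leg 2: 380.6 ns is already measured in the laboratory frame.
Leg 3: γ = 1/√(1 − 0.783²) = 1/√0.3869 = 1.608; Δt_3 = 1.608 × 378.1 = 607.9 ns.
Total: 302.9 + 380.6 + 607.9 ns.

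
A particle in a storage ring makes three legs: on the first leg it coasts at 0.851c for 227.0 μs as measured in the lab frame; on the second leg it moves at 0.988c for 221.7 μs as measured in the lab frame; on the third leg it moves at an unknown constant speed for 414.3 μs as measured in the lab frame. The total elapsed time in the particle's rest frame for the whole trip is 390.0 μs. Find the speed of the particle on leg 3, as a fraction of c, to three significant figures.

β = 0.821

Leg 1: γ = 1/√(1 − 0.851²) = 1/√0.2758 = 1.904; τ_1 = 227.0/1.904 = 119.2 μs.
Leg 2: γ = 1/√(1 − 0.988²) = 1/√0.02386 = 6.474; τ_2 = 221.7/6.474 = 34.24 μs.
Leg 3: speed unknown; τ_3 = 414.3/γ_3.
Total proper time: 119.2 + 34.24 + τ_3 = 390.0, so τ_3 = 390.0 − 153.5 = 236.5 μs.
γ_3 = 414.3/236.5 = 1.751; β = √(1 − 1/γ²) = √0.6740.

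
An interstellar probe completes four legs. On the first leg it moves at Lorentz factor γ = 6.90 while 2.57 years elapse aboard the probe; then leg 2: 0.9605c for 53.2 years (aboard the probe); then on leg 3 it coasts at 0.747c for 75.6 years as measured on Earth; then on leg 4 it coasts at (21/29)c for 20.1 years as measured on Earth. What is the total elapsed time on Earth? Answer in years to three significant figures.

Δt = 305 years

Leg 1: γ = 6.90; Δt_1 = 6.900 × 2.57 = 17.73 years.
Leg 2: γ = 1/√(1 − 0.9605²) = 1/√0.07744 = 3.594; Δt_2 = 3.594 × 53.2 = 191.2 years.
Leg 3: 75.6 years is already measured on Earth.
Leg 4: 20.1 years is already measured on Earth.
Total: 17.73 + 191.2 + 75.60 + 20.10 years.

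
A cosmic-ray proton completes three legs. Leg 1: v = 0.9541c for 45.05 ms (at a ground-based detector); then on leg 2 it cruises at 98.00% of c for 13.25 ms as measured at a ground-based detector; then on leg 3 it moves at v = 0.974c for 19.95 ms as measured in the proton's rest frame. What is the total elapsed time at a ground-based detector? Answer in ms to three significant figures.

Leg 1: 45.05 ms is already measured at a ground-based detector.
Leg 2: 13.25 ms is already measured at a ground-based detector.
Leg 3: γ = 1/√(1 − 0.974²) = 1/√0.05132 = 4.414; Δt_3 = 4.414 × 19.95 = 88.06 ms.
Total: 45.05 + 13.25 + 88.06 ms.

Δt = 146 ms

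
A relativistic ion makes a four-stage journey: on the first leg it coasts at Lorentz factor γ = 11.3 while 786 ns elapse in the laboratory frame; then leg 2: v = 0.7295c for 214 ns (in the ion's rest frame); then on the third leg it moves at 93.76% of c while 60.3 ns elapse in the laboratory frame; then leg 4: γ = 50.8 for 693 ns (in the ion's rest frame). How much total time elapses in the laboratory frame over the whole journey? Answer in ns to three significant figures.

Leg 1: 786 ns is already measured in the laboratory frame.
Leg 2: γ = 1/√(1 − 0.7295²) = 1/√0.4678 = 1.462; Δt_2 = 1.462 × 214 = 312.9 ns.
Leg 3: 60.3 ns is already measured in the laboratory frame.
Leg 4: γ = 50.8; Δt_4 = 50.80 × 693 = 3.520×10⁴ ns.
Total: 786.0 + 312.9 + 60.30 + 3.520×10⁴ ns.

Δt = 3.64×10⁴ ns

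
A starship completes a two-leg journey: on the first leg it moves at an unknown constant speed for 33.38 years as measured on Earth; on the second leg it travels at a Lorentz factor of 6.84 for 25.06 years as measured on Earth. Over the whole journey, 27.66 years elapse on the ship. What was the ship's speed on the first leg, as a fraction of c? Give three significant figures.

Leg 1: speed unknown; τ_1 = 33.38/γ_1.
Leg 2: γ = 6.84; τ_2 = 25.06/6.840 = 3.664 years.
Total proper time: τ_1 + 3.664 = 27.66, so τ_1 = 27.66 − 3.664 = 24.00 years.
γ_1 = 33.38/24.00 = 1.391; β = √(1 − 1/γ²) = √0.4832.

β = 0.695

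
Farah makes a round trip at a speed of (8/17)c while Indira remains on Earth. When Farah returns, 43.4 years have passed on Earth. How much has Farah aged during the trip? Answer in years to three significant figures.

γ = 1/√(1 − (8/17)²) = 17/15 ≈ 1.133
Farah's clock measures proper time along the trip: τ = Δt/γ = 43.4/1.133 years.

τ = 38.3 years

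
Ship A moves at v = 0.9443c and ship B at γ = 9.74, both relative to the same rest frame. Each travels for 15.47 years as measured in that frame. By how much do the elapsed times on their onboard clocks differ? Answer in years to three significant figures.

A: γ = 1/√(1 − 0.9443²) = 1/√0.1083 = 3.039; τ_A = 15.47/3.039 = 5.091 years.
B: γ = 9.74; τ_B = 15.47/9.740 = 1.588 years.

|τ_A − τ_B| = 3.50 years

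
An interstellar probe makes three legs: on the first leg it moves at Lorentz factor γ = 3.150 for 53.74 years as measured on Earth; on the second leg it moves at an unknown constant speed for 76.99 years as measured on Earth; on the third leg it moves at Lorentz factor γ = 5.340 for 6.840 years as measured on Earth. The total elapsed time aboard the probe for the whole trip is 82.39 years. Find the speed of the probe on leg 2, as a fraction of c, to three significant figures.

Leg 1: γ = 3.150; τ_1 = 53.74/3.150 = 17.06 years.
Leg 2: speed unknown; τ_2 = 76.99/γ_2.
Leg 3: γ = 5.340; τ_3 = 6.840/5.340 = 1.281 years.
Total proper time: 17.06 + τ_2 + 1.281 = 82.39, so τ_2 = 82.39 − 18.34 = 64.05 years.
γ_2 = 76.99/64.05 = 1.202; β = √(1 − 1/γ²) = √0.3079.

β = 0.555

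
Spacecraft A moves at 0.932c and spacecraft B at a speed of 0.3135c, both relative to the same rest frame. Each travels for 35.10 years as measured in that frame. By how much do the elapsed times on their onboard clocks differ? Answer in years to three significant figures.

A: γ = 1/√(1 − 0.932²) = 1/√0.1314 = 2.759; τ_A = 35.10/2.759 = 12.72 years.
B: γ = 1/√(1 − 0.3135²) = 1/√0.9017 = 1.053; τ_B = 35.10/1.053 = 33.33 years.

|τ_A − τ_B| = 20.6 years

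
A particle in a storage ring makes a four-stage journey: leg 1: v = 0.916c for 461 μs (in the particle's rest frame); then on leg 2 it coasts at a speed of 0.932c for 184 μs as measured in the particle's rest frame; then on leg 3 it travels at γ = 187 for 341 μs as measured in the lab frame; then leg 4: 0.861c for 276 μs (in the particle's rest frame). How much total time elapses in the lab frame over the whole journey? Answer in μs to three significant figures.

Leg 1: γ = 1/√(1 − 0.916²) = 1/√0.1609 = 2.493; Δt_1 = 2.493 × 461 = 1149 μs.
Leg 2: γ = 1/√(1 − 0.932²) = 1/√0.1314 = 2.759; Δt_2 = 2.759 × 184 = 507.6 μs.
Leg 3: 341 μs is already measured in the lab frame.
Leg 4: γ = 1/√(1 − 0.861²) = 1/√0.2587 = 1.966; Δt_4 = 1.966 × 276 = 542.7 μs.
Total: 1149 + 507.6 + 341.0 + 542.7 μs.

Δt = 2540 μs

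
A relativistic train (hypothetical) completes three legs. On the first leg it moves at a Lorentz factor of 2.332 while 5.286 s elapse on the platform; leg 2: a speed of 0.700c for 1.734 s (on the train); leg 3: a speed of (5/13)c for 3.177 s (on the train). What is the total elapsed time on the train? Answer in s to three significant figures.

Leg 1: γ = 2.332; τ_1 = 5.286/2.332 = 2.267 s.
Leg 2: 1.734 s is already measured on the train.
Leg 3: 3.177 s is already measured on the train.
Total: 2.267 + 1.734 + 3.177 s.

τ = 7.18 s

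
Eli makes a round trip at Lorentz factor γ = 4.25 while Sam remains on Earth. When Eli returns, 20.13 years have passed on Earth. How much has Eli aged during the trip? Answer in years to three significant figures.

τ = 4.74 years

γ = 4.25
Eli's clock measures proper time along the trip: τ = Δt/γ = 20.13/4.250 years.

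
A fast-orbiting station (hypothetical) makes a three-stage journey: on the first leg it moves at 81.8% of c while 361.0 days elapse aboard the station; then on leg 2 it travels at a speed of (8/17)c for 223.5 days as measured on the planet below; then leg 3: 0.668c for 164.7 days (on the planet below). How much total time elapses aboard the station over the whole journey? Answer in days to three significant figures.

Leg 1: 361.0 days is already measured aboard the station.
Leg 2: γ = 1/√(1 − (8/17)²) = 17/15 ≈ 1.133; τ_2 = 223.5/1.133 = 197.2 days.
Leg 3: γ = 1/√(1 − 0.668²) = 1/√0.5538 = 1.344; τ_3 = 164.7/1.344 = 122.6 days.
Total: 361.0 + 197.2 + 122.6 days.

τ = 681 days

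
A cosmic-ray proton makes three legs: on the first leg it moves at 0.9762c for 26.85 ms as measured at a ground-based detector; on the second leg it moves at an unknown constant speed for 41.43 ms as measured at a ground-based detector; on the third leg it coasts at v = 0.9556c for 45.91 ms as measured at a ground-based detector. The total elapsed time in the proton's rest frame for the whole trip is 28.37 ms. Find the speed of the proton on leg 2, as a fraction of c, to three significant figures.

Leg 1: γ = 1/√(1 − 0.9762²) = 1/√0.04703 = 4.611; τ_1 = 26.85/4.611 = 5.823 ms.
Leg 2: speed unknown; τ_2 = 41.43/γ_2.
Leg 3: γ = 1/√(1 − 0.9556²) = 1/√0.08683 = 3.394; τ_3 = 45.91/3.394 = 13.53 ms.
Total proper time: 5.823 + τ_2 + 13.53 = 28.37, so τ_2 = 28.37 − 19.35 = 9.019 ms.
γ_2 = 41.43/9.019 = 4.594; β = √(1 − 1/γ²) = √0.9526.

β = 0.976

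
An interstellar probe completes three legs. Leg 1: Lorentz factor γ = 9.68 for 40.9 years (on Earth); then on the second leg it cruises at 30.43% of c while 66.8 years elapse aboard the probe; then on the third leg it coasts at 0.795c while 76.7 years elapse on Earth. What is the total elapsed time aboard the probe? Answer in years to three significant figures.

τ = 118 years

Leg 1: γ = 9.68; τ_1 = 40.9/9.680 = 4.225 years.
Leg 2: 66.8 years is already measured aboard the probe.
Leg 3: γ = 1/√(1 − 0.795²) = 1/√0.3680 = 1.649; τ_3 = 76.7/1.649 = 46.53 years.
Total: 4.225 + 66.80 + 46.53 years.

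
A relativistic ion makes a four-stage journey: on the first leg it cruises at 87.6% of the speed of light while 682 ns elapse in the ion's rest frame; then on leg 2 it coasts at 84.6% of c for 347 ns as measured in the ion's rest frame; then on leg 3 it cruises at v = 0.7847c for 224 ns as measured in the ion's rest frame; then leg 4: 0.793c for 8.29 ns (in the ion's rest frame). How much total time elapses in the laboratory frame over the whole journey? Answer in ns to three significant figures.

Δt = 2440 ns

Leg 1: β = 0.876; γ = 1/√(1 − 0.876²) = 1/√0.2326 = 2.073; Δt_1 = 2.073 × 682 = 1414 ns.
Leg 2: β = 0.846; γ = 1/√(1 − 0.846²) = 1/√0.2843 = 1.876; Δt_2 = 1.876 × 347 = 650.8 ns.
Leg 3: γ = 1/√(1 − 0.7847²) = 1/√0.3842 = 1.613; Δt_3 = 1.613 × 224 = 361.4 ns.
Leg 4: γ = 1/√(1 − 0.793²) = 1/√0.3712 = 1.641; Δt_4 = 1.641 × 8.29 = 13.61 ns.
Total: 1414 + 650.8 + 361.4 + 13.61 ns.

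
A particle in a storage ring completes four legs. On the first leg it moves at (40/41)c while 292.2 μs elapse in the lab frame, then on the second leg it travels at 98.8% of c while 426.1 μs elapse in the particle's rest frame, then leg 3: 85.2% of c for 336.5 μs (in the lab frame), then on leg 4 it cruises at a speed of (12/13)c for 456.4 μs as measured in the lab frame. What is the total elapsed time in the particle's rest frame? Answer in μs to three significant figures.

Leg 1: γ = 1/√(1 − (40/41)²) = 41/9 ≈ 4.556; τ_1 = 292.2/4.556 = 64.14 μs.
Leg 2: 426.1 μs is already measured in the particle's rest frame.
Leg 3: β = 0.852; γ = 1/√(1 − 0.852²) = 1/√0.2741 = 1.910; τ_3 = 336.5/1.910 = 176.2 μs.
Leg 4: γ = 1/√(1 − (12/13)²) = 13/5 = 2.600; τ_4 = 456.4/2.600 = 175.5 μs.
Total: 64.14 + 426.1 + 176.2 + 175.5 μs.

τ = 842 μs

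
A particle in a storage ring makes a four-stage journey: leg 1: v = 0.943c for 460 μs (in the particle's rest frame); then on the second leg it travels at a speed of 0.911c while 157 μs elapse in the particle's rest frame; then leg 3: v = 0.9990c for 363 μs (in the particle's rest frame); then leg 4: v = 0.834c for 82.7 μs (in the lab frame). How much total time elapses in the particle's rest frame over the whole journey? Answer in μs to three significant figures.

Leg 1: 460 μs is already measured in the particle's rest frame.
Leg 2: 157 μs is already measured in the particle's rest frame.
Leg 3: 363 μs is already measured in the particle's rest frame.
Leg 4: γ = 1/√(1 − 0.834²) = 1/√0.3044 = 1.812; τ_4 = 82.7/1.812 = 45.63 μs.
Total: 460.0 + 157.0 + 363.0 + 45.63 μs.

τ = 1030 μs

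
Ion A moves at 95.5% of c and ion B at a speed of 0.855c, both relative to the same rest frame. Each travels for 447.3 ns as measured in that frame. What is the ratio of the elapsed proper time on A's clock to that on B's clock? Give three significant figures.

τ_A/τ_B = 0.572

A: β = 0.955; γ = 1/√(1 − 0.955²) = 1/√0.08798 = 3.371. B: γ = 1/√(1 − 0.855²) = 1/√0.2690 = 1.928.
τ_A/τ_B = γ_B/γ_A = 1.928/3.371 = 0.5719, so τ_A/τ_B = 0.5719.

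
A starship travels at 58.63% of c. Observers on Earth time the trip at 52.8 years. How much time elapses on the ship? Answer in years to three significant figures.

β = 0.5863; γ = 1/√(1 − 0.5863²) = 1/√0.6563 = 1.234
The interval measured on Earth is the dilated one; the clock on the ship measures the proper time τ = Δt/γ = 52.8/1.234 years.

τ = 42.8 years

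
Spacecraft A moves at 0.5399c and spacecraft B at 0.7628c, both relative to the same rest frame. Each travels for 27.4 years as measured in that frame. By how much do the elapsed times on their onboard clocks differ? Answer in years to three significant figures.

|τ_A − τ_B| = 5.35 years

A: γ = 1/√(1 − 0.5399²) = 1/√0.7085 = 1.188; τ_A = 27.4/1.188 = 23.06 years.
B: γ = 1/√(1 − 0.7628²) = 1/√0.4181 = 1.546; τ_B = 27.4/1.546 = 17.72 years.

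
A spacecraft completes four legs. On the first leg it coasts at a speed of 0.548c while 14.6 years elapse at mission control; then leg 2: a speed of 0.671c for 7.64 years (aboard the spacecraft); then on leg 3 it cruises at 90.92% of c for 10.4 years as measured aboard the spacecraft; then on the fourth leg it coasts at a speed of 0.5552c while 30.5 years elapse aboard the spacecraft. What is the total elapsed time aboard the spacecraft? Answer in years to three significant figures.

τ = 60.8 years

Leg 1: γ = 1/√(1 − 0.548²) = 1/√0.6997 = 1.195; τ_1 = 14.6/1.195 = 12.21 years.
Leg 2: 7.64 years is already measured aboard the spacecraft.
Leg 3: 10.4 years is already measured aboard the spacecraft.
Leg 4: 30.5 years is already measured aboard the spacecraft.
Total: 12.21 + 7.640 + 10.40 + 30.50 years.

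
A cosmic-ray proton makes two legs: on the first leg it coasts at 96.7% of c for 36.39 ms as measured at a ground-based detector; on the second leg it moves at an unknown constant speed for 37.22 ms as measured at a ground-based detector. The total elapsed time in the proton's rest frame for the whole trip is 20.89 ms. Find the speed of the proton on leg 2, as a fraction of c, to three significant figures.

β = 0.950

Leg 1: β = 0.967; γ = 1/√(1 − 0.967²) = 1/√0.06491 = 3.925; τ_1 = 36.39/3.925 = 9.271 ms.
Leg 2: speed unknown; τ_2 = 37.22/γ_2.
Total proper time: 9.271 + τ_2 = 20.89, so τ_2 = 20.89 − 9.271 = 11.62 ms.
γ_2 = 37.22/11.62 = 3.203; β = √(1 − 1/γ²) = √0.9026.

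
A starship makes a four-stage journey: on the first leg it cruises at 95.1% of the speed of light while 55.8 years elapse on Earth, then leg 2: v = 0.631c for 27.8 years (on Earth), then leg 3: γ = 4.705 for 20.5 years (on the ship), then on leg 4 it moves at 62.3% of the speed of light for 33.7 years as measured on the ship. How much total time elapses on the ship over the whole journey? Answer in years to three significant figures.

τ = 93.0 years

Leg 1: β = 0.951; γ = 1/√(1 − 0.951²) = 1/√0.09560 = 3.234; τ_1 = 55.8/3.234 = 17.25 years.
Leg 2: γ = 1/√(1 − 0.631²) = 1/√0.6018 = 1.289; τ_2 = 27.8/1.289 = 21.57 years.
Leg 3: 20.5 years is already measured on the ship.
Leg 4: 33.7 years is already measured on the ship.
Total: 17.25 + 21.57 + 20.50 + 33.70 years.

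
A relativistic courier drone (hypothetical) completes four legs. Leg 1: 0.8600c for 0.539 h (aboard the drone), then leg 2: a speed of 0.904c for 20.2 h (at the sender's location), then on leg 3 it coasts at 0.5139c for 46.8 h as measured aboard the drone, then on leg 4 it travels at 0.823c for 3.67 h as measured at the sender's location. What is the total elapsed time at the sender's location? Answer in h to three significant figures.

Leg 1: γ = 1/√(1 − 0.8600²) = 1/√0.2604 = 1.960; Δt_1 = 1.960 × 0.539 = 1.056 h.
Leg 2: 20.2 h is already measured at the sender's location.
Leg 3: γ = 1/√(1 − 0.5139²) = 1/√0.7359 = 1.166; Δt_3 = 1.166 × 46.8 = 54.55 h.
Leg 4: 3.67 h is already measured at the sender's location.
Total: 1.056 + 20.20 + 54.55 + 3.670 h.

Δt = 79.5 h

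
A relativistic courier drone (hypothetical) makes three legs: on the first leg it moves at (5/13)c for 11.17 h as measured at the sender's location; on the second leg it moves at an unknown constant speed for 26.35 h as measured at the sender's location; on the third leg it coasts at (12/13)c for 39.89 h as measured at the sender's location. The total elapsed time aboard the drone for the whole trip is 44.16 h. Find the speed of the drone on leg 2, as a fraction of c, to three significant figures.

Leg 1: γ = 1/√(1 − (5/13)²) = 13/12 ≈ 1.083; τ_1 = 11.17/1.083 = 10.31 h.
Leg 2: speed unknown; τ_2 = 26.35/γ_2.
Leg 3: γ = 1/√(1 − (12/13)²) = 13/5 = 2.600; τ_3 = 39.89/2.600 = 15.34 h.
Total proper time: 10.31 + τ_2 + 15.34 = 44.16, so τ_2 = 44.16 − 25.65 = 18.51 h.
γ_2 = 26.35/18.51 = 1.424; β = √(1 − 1/γ²) = √0.5067.

β = 0.712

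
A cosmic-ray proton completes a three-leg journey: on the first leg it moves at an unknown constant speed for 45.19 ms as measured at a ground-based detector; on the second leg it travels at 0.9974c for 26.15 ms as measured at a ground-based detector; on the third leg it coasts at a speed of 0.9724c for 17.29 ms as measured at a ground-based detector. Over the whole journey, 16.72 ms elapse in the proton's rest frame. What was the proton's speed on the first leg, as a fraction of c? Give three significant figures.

β = 0.971

Leg 1: speed unknown; τ_1 = 45.19/γ_1.
Leg 2: γ = 1/√(1 − 0.9974²) = 1/√0.005193 = 13.88; τ_2 = 26.15/13.88 = 1.884 ms.
Leg 3: γ = 1/√(1 − 0.9724²) = 1/√0.05444 = 4.286; τ_3 = 17.29/4.286 = 4.034 ms.
Total proper time: τ_1 + 1.884 + 4.034 = 16.72, so τ_1 = 16.72 − 5.919 = 10.80 ms.
γ_1 = 45.19/10.80 = 4.184; β = √(1 − 1/γ²) = √0.9429.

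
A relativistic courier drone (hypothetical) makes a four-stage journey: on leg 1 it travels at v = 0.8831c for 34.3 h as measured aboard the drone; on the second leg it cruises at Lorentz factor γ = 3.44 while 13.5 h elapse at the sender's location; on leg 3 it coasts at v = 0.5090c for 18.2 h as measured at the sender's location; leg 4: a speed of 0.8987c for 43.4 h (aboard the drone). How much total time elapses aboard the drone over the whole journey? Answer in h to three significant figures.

Leg 1: 34.3 h is already measured aboard the drone.
Leg 2: γ = 3.44; τ_2 = 13.5/3.440 = 3.924 h.
Leg 3: γ = 1/√(1 − 0.5090²) = 1/√0.7409 = 1.162; τ_3 = 18.2/1.162 = 15.67 h.
Leg 4: 43.4 h is already measured aboard the drone.
Total: 34.30 + 3.924 + 15.67 + 43.40 h.

τ = 97.3 h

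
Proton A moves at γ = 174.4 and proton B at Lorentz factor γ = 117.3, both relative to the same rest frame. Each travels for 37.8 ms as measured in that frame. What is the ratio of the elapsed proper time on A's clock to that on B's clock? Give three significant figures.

A: γ = 174.4. B: γ = 117.3.
τ_A/τ_B = γ_B/γ_A = 117.3/174.4 = 0.6726, so τ_A/τ_B = 0.6726.

τ_A/τ_B = 0.673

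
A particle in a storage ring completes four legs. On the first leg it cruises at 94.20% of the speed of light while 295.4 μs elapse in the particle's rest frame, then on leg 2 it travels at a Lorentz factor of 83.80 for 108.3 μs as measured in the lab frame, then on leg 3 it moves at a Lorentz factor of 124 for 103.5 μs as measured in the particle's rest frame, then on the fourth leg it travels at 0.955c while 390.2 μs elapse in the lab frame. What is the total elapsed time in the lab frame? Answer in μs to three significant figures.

Leg 1: β = 0.9420; γ = 1/√(1 − 0.9420²) = 1/√0.1126 = 2.980; Δt_1 = 2.980 × 295.4 = 880.2 μs.
Leg 2: 108.3 μs is already measured in the lab frame.
Leg 3: γ = 124; Δt_3 = 124.0 × 103.5 = 1.283×10⁴ μs.
Leg 4: 390.2 μs is already measured in the lab frame.
Total: 880.2 + 108.3 + 1.283×10⁴ + 390.2 μs.

Δt = 1.42×10⁴ μs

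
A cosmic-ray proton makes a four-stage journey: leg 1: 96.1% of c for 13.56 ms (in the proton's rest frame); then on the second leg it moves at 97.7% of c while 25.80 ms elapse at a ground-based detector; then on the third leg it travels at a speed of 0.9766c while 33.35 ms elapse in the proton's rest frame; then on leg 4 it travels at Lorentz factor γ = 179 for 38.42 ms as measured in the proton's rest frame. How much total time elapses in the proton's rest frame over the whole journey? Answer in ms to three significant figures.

Leg 1: 13.56 ms is already measured in the proton's rest frame.
Leg 2: β = 0.977; γ = 1/√(1 − 0.977²) = 1/√0.04547 = 4.690; τ_2 = 25.80/4.690 = 5.502 ms.
Leg 3: 33.35 ms is already measured in the proton's rest frame.
Leg 4: 38.42 ms is already measured in the proton's rest frame.
Total: 13.56 + 5.502 + 33.35 + 38.42 ms.

τ = 90.8 ms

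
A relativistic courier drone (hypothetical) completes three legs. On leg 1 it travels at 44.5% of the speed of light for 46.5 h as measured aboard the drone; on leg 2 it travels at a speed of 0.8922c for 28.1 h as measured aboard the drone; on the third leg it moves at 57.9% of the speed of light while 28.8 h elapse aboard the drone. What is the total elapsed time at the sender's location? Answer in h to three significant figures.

Δt = 149 h

Leg 1: β = 0.445; γ = 1/√(1 − 0.445²) = 1/√0.8020 = 1.117; Δt_1 = 1.117 × 46.5 = 51.92 h.
Leg 2: γ = 1/√(1 − 0.8922²) = 1/√0.2040 = 2.214; Δt_2 = 2.214 × 28.1 = 62.22 h.
Leg 3: β = 0.579; γ = 1/√(1 − 0.579²) = 1/√0.6648 = 1.227; Δt_3 = 1.227 × 28.8 = 35.32 h.
Total: 51.92 + 62.22 + 35.32 h.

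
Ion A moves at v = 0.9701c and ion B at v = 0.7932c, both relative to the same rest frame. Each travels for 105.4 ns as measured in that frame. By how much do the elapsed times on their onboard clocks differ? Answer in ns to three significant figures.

A: γ = 1/√(1 − 0.9701²) = 1/√0.05891 = 4.120; τ_A = 105.4/4.120 = 25.58 ns.
B: γ = 1/√(1 − 0.7932²) = 1/√0.3708 = 1.642; τ_B = 105.4/1.642 = 64.18 ns.

|τ_A − τ_B| = 38.6 ns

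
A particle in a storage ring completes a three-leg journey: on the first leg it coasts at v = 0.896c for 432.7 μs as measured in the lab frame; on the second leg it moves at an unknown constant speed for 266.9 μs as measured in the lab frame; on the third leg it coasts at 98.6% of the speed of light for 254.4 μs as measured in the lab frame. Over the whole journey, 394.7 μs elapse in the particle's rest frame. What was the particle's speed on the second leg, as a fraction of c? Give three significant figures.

Leg 1: γ = 1/√(1 − 0.896²) = 1/√0.1972 = 2.252; τ_1 = 432.7/2.252 = 192.1 μs.
Leg 2: speed unknown; τ_2 = 266.9/γ_2.
Leg 3: β = 0.986; γ = 1/√(1 − 0.986²) = 1/√0.02780 = 5.997; τ_3 = 254.4/5.997 = 42.42 μs.
Total proper time: 192.1 + τ_2 + 42.42 = 394.7, so τ_2 = 394.7 − 234.6 = 160.1 μs.
γ_2 = 266.9/160.1 = 1.667; β = √(1 − 1/γ²) = √0.6400.

β = 0.800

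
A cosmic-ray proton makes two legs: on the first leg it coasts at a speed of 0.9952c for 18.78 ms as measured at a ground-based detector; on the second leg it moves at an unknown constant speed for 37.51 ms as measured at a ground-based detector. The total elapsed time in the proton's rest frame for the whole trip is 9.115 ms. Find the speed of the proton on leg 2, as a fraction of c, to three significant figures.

β = 0.981

Leg 1: γ = 1/√(1 − 0.9952²) = 1/√0.009577 = 10.22; τ_1 = 18.78/10.22 = 1.838 ms.
Leg 2: speed unknown; τ_2 = 37.51/γ_2.
Total proper time: 1.838 + τ_2 = 9.115, so τ_2 = 9.115 − 1.838 = 7.277 ms.
γ_2 = 37.51/7.277 = 5.154; β = √(1 − 1/γ²) = √0.9624.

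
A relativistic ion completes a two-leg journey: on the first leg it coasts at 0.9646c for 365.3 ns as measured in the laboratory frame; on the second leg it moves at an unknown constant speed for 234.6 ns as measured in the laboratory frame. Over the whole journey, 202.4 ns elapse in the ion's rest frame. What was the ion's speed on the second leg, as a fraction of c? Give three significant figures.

β = 0.892

Leg 1: γ = 1/√(1 − 0.9646²) = 1/√0.06955 = 3.792; τ_1 = 365.3/3.792 = 96.34 ns.
Leg 2: speed unknown; τ_2 = 234.6/γ_2.
Total proper time: 96.34 + τ_2 = 202.4, so τ_2 = 202.4 − 96.34 = 106.1 ns.
γ_2 = 234.6/106.1 = 2.212; β = √(1 − 1/γ²) = √0.7956.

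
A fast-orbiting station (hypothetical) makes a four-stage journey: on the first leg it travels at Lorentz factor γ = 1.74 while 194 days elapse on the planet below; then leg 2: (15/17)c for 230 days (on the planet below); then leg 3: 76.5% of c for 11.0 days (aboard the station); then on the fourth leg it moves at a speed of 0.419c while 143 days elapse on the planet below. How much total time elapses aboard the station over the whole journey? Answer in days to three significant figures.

Leg 1: γ = 1.74; τ_1 = 194/1.740 = 111.5 days.
Leg 2: γ = 1/√(1 − (15/17)²) = 17/8 = 2.125; τ_2 = 230/2.125 = 108.2 days.
Leg 3: 11.0 days is already measured aboard the station.
Leg 4: γ = 1/√(1 − 0.419²) = 1/√0.8244 = 1.101; τ_4 = 143/1.101 = 129.8 days.
Total: 111.5 + 108.2 + 11.00 + 129.8 days.

τ = 361 days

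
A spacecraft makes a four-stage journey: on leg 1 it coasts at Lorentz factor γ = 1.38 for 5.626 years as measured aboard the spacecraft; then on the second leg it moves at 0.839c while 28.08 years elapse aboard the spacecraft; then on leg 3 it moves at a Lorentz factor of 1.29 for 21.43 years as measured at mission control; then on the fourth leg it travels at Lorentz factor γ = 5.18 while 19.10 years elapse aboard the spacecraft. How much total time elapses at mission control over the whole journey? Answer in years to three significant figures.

Leg 1: γ = 1.38; Δt_1 = 1.380 × 5.626 = 7.764 years.
Leg 2: γ = 1/√(1 − 0.839²) = 1/√0.2961 = 1.838; Δt_2 = 1.838 × 28.08 = 51.61 years.
Leg 3: 21.43 years is already measured at mission control.
Leg 4: γ = 5.18; Δt_4 = 5.180 × 19.10 = 98.94 years.
Total: 7.764 + 51.61 + 21.43 + 98.94 years.

Δt = 180 years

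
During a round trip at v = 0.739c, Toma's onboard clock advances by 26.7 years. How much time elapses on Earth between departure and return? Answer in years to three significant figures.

Δt = 39.6 years

γ = 1/√(1 − 0.739²) = 1/√0.4539 = 1.484
Earth-frame duration is the dilated interval: Δt = γτ = 1.484 × 26.7 years.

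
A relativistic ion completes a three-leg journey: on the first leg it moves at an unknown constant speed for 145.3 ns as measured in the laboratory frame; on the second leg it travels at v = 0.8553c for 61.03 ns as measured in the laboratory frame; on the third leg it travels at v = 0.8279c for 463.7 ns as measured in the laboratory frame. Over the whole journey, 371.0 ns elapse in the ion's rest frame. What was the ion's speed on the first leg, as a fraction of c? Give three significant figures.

β = 0.838

Leg 1: speed unknown; τ_1 = 145.3/γ_1.
Leg 2: γ = 1/√(1 − 0.8553²) = 1/√0.2685 = 1.930; τ_2 = 61.03/1.930 = 31.62 ns.
Leg 3: γ = 1/√(1 − 0.8279²) = 1/√0.3146 = 1.783; τ_3 = 463.7/1.783 = 260.1 ns.
Total proper time: τ_1 + 31.62 + 260.1 = 371.0, so τ_1 = 371.0 − 291.7 = 79.30 ns.
γ_1 = 145.3/79.30 = 1.832; β = √(1 − 1/γ²) = √0.7021.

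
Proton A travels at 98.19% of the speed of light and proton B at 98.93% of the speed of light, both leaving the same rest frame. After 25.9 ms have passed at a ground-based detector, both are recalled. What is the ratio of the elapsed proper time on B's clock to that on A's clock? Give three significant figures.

A: β = 0.9819; γ = 1/√(1 − 0.9819²) = 1/√0.03587 = 5.280. B: β = 0.9893; γ = 1/√(1 − 0.9893²) = 1/√0.02129 = 6.854.
τ_A/τ_B = γ_B/γ_A = 6.854/5.280 = 1.298, so τ_B/τ_A = 0.7703.

τ_B/τ_A = 0.770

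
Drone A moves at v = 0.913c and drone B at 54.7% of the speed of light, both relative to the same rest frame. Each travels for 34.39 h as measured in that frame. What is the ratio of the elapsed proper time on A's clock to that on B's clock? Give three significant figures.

τ_A/τ_B = 0.487

A: γ = 1/√(1 − 0.913²) = 1/√0.1664 = 2.451. B: β = 0.547; γ = 1/√(1 − 0.547²) = 1/√0.7008 = 1.195.
τ_A/τ_B = γ_B/γ_A = 1.195/2.451 = 0.4873, so τ_A/τ_B = 0.4873.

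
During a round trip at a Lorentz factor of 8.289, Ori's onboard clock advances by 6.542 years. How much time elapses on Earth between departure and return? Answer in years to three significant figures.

Δt = 54.2 years

γ = 8.289
Earth-frame duration is the dilated interval: Δt = γτ = 8.289 × 6.542 years.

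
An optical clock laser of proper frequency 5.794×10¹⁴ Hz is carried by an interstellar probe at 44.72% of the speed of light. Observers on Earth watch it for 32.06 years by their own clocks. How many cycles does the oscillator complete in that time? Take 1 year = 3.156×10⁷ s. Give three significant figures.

N = 5.24×10²³

β = 0.4472; γ = 1/√(1 − 0.4472²) = 1/√0.8000 = 1.118
During 32.06 years of lab time, the oscillator's proper time advances by τ = Δt/γ = 32.06/1.118 = 28.68 years = 9.050×10⁸ s.
N = f × τ = 5.794×10¹⁴ × 9.050×10⁸ = 5.244×10²³.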